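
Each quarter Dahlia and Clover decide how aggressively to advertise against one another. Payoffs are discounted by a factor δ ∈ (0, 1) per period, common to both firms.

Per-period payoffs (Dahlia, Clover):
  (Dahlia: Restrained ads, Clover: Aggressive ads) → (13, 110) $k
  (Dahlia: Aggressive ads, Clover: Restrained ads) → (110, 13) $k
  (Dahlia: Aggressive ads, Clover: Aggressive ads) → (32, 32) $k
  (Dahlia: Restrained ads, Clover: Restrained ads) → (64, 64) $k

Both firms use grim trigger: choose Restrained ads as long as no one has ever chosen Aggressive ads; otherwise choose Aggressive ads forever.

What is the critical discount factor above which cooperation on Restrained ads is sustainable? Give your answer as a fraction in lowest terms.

23/39

64/(1−δ) ≥ 110 + 32δ/(1−δ)
64 ≥ 110 − 78δ
δ ≥ 46/78 = 23/39.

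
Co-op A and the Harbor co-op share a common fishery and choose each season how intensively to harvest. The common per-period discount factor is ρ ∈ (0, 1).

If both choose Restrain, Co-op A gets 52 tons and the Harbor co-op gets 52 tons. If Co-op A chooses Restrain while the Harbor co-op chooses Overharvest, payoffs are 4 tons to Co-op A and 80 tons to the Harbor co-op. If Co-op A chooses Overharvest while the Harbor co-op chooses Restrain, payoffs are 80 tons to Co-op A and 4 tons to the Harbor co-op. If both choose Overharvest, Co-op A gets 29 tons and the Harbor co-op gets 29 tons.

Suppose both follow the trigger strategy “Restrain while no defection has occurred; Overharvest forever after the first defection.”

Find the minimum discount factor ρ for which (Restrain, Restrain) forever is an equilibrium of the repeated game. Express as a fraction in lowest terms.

28/51

Under grim trigger the critical discount factor is (T−C)/(T−P) with T = 80, C = 52, P = 29.
ρ* = (80−52)/(80−29) = 28/51.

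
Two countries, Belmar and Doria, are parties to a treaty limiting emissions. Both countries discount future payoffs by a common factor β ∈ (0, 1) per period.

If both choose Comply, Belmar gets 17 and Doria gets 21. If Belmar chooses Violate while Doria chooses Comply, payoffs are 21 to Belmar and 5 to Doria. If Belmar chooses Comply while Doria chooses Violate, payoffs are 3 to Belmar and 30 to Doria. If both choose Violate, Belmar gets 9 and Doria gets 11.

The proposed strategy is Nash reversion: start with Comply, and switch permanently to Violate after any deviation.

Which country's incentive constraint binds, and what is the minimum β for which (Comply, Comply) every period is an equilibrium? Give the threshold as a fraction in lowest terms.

Belmar's threshold: (21−17)/(21−9) = 1/3.
Doria's threshold: (30−21)/(30−11) = 9/19.
1/3 < 9/19, so Doria binds and β* = 9/19.

Doria; β ≥ 9/19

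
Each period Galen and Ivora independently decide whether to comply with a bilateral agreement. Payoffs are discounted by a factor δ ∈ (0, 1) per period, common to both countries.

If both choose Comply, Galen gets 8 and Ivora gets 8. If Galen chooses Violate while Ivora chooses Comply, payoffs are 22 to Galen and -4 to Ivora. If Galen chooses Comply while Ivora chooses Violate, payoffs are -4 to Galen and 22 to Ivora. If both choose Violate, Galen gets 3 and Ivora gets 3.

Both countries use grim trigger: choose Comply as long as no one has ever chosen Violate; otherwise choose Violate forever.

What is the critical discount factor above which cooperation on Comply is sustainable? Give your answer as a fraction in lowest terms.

One-period gain from deviating is 22 − 8 = 14. The loss is 8 − 3 = 5 in every subsequent period, with present value 5·δ/(1−δ).
Deviation is unprofitable when 5·δ/(1−δ) ≥ 14, i.e. δ/(1−δ) ≥ 14/5.
Equivalently δ ≥ 14/(14+5) = 14/19.

14/19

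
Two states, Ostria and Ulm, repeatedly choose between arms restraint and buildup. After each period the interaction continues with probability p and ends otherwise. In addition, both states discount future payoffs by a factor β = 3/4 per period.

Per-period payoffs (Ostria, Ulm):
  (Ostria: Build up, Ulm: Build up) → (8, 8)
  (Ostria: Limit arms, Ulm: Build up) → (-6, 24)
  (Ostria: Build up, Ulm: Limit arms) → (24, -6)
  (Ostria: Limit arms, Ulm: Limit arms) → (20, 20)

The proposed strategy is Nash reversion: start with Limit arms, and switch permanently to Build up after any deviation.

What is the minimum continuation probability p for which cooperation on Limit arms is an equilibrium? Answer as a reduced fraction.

With continuation probability p and discount β, the effective per-period discount factor is βp.
Grim-trigger IC: βp ≥ (24−20)/(24−8) = 1/4.
So p ≥ (1/4)/(3/4) = 1/3.

1/3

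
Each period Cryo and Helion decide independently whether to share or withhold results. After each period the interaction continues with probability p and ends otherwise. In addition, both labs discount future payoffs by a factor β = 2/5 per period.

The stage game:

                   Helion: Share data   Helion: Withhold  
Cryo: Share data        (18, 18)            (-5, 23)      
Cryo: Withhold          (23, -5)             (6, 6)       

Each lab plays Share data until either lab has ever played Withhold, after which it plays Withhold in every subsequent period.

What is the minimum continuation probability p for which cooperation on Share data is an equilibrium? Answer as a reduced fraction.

25/34

Expected continuation weight on next period's payoff is β·p = 2/5·p, which plays the role of the discount factor.
Cooperation requires 2/5·p ≥ (23−18)/(23−6) = 5/17, hence p ≥ 25/34.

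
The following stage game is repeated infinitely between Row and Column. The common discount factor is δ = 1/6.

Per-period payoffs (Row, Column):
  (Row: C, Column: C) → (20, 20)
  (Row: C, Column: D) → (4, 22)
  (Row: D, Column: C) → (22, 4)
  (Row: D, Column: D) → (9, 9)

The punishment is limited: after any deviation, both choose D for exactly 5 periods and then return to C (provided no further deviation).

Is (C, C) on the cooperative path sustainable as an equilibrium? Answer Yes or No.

A one-shot deviation gives 22 now, then 9 for 5 periods, then back to 20.
Gain from deviating: (22−20) today; loss: (20−9) in each of the next 5 periods.
No-deviation condition: (20−9)(δ+…+δ^5) ≥ 22−20, i.e. δ+…+δ^5 ≥ 2/11.
At δ = 1/6: δ+…+δ^5 = 0.2000 ≥ 0.1818.
So cooperation is sustainable.

Yes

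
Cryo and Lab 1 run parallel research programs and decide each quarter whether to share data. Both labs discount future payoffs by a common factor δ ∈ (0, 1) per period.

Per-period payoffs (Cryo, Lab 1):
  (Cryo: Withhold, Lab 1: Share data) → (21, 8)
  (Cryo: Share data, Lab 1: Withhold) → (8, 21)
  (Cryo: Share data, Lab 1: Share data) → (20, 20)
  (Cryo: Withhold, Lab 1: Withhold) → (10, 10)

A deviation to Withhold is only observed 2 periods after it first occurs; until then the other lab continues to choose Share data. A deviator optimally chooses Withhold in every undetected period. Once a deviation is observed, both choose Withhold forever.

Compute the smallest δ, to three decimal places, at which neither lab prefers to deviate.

0.302

A deviator earns 21 for 2 periods, then 10 forever; cooperating earns 20 forever. Multiplying the IC by (1−δ):
20 ≥ 21(1−δ^2) + 10δ^2, so 11·δ^2 ≥ 1 and δ^2 ≥ 1/11.
δ ≥ (1/11)^(1/2) ≈ 0.302.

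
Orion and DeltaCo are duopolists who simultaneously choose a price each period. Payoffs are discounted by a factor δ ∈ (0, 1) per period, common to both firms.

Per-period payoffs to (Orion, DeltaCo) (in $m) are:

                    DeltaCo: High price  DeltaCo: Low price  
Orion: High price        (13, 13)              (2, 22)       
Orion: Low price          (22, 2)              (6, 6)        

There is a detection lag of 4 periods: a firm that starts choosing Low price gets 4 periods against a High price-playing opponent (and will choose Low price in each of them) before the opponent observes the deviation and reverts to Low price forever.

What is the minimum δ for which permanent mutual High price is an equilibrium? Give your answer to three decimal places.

A deviator earns 22 for 4 periods, then 6 forever; cooperating earns 13 forever. Multiplying the IC by (1−δ):
13 ≥ 22(1−δ^4) + 6δ^4, so 16·δ^4 ≥ 9 and δ^4 ≥ 9/16.
δ ≥ (9/16)^(1/4) ≈ 0.866.

0.866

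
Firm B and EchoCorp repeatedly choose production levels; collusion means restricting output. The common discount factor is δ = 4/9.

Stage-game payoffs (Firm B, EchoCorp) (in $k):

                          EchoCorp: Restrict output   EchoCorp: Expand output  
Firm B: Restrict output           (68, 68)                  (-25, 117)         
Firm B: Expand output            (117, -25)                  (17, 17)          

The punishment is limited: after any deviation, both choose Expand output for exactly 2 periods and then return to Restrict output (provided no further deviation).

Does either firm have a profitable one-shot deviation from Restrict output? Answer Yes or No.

A one-shot deviation gives 117 now, then 17 for 2 periods, then back to 68.
Gain from deviating: (117−68) today; loss: (68−17) in each of the next 2 periods.
No-deviation condition: (68−17)(δ+…+δ^2) ≥ 117−68, i.e. δ+…+δ^2 ≥ 49/51.
At δ = 4/9: δ+…+δ^2 = 0.6420 < 0.9608.
So cooperation is not sustainable.

Yes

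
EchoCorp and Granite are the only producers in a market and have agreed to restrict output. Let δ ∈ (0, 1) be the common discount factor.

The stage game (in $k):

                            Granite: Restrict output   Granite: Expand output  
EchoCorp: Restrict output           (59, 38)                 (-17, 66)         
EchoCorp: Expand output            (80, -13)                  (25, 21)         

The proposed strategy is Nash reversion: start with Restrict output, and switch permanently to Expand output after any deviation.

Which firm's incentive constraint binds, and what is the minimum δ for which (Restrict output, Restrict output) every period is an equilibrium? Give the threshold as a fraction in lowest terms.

Granite; δ ≥ 28/45

EchoCorp: cooperation gives 59 each period; deviation gives 80 once then 25 forever.
  59/(1−δ) ≥ 80 + 25δ/(1−δ) ⇒ δ ≥ 21/55.
Granite: cooperation gives 38 each period; deviation gives 66 once then 21 forever.
  δ ≥ 28/45.
Both must hold, so the binding constraint is Granite's: δ ≥ 28/45.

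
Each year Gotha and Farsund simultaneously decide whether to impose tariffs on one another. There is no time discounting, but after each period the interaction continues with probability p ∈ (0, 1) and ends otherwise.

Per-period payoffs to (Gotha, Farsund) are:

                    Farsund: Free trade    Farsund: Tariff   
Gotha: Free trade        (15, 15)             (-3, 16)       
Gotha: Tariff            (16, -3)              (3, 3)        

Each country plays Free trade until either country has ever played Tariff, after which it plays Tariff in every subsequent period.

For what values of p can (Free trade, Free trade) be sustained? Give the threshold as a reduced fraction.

Expected cooperation value is 15 + p·15 + p²·15 + … = 15/(1−p); deviation gives 16 + p·3/(1−p).
15 ≥ 16(1−p) + 3p ⇒ 13p ≥ 1 ⇒ p ≥ 1/13.

1/13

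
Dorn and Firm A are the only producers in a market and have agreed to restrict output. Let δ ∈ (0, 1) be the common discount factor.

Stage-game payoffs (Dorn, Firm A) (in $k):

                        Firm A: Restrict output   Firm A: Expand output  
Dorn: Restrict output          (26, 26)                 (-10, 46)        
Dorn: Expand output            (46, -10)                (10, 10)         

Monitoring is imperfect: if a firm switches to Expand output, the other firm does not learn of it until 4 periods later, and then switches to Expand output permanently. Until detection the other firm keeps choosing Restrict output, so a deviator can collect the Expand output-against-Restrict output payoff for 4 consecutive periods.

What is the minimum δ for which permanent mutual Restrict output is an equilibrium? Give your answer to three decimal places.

A deviator earns 46 for 4 periods, then 10 forever; cooperating earns 26 forever. Multiplying the IC by (1−δ):
26 ≥ 46(1−δ^4) + 10δ^4, so 36·δ^4 ≥ 20 and δ^4 ≥ 5/9.
δ ≥ (5/9)^(1/4) ≈ 0.863.

0.863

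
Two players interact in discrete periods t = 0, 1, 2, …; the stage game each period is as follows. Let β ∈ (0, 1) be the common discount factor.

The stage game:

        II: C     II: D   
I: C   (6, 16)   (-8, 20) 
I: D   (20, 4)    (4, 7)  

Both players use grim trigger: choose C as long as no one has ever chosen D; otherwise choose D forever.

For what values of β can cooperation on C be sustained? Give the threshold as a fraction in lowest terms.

7/8

I: cooperation gives 6 each period; deviation gives 20 once then 4 forever.
  6/(1−β) ≥ 20 + 4β/(1−β) ⇒ β ≥ 14/16 = 7/8.
II: cooperation gives 16 each period; deviation gives 20 once then 7 forever.
  β ≥ 4/13.
Both must hold, so the binding constraint is I's: β ≥ 7/8.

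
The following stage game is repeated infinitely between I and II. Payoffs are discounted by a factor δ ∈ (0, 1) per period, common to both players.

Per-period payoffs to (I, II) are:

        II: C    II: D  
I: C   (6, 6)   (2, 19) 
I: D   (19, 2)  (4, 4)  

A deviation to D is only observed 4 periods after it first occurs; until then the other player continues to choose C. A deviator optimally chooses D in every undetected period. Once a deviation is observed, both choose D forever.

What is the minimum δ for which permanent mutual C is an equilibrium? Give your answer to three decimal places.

The best deviation is to choose D for all 4 undetected periods, earning 19 each, then 4 forever once detected.
Deviation value: 19(1−δ^4)/(1−δ) + 4δ^4/(1−δ); cooperation value: 6/(1−δ).
IC: 6 ≥ 19(1−δ^4) + 4δ^4 = 19 − 15δ^4.
So δ^4 ≥ 13/15, giving δ ≥ (13/15)^(1/4) ≈ 0.965.

0.965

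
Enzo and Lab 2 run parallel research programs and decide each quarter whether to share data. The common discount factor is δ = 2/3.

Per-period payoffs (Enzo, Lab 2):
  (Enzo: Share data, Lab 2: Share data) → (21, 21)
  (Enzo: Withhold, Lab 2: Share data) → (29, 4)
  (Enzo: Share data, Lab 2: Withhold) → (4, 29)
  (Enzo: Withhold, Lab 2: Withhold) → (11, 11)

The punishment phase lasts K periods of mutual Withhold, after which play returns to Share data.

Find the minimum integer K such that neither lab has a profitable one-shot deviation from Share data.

2

No profitable deviation requires (21−11)(δ+…+δ^K) ≥ 29−21, i.e. δ+…+δ^K ≥ 4/5 ≈ 0.8000.
With δ = 2/3, the partial sums are K=1: 0.6667, K=2: 1.1111.
K = 2 is the first length at which the sum reaches 0.8000.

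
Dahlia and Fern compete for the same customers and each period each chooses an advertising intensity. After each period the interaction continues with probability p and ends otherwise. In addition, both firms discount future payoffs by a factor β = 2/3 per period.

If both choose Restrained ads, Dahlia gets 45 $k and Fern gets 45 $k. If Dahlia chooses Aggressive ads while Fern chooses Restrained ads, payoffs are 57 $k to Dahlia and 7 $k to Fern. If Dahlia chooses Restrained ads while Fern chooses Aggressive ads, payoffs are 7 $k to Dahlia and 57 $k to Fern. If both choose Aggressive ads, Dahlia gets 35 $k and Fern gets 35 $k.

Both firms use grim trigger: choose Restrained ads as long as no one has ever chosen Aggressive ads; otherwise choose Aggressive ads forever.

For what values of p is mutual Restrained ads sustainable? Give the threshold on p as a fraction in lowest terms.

Expected continuation weight on next period's payoff is β·p = 2/3·p, which plays the role of the discount factor.
Cooperation requires 2/3·p ≥ (57−45)/(57−35) = 6/11, hence p ≥ 9/11.

9/11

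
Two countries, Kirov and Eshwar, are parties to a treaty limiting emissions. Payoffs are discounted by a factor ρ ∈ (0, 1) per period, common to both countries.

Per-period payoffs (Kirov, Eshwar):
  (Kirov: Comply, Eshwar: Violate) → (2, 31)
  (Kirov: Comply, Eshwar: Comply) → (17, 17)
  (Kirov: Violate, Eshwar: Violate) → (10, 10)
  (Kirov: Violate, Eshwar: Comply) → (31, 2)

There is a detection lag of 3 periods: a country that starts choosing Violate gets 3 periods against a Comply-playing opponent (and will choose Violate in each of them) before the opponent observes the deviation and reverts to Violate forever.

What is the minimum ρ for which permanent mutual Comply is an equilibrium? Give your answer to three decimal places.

0.874

Deviating for the 3 undetected periods gains 31−17 = 14 per period over cooperation, then loses 17−10 = 7 per period forever once punishment starts.
Gain: 14(1 + ρ + … + ρ^2); loss: 7·ρ^3/(1−ρ).
No profitable deviation ⇔ 14(1−ρ^3) ≤ 7·ρ^3, i.e. ρ^3 ≥ 14/(14+7) = 2/3.
Hence ρ ≥ (2/3)^(1/3) ≈ 0.874.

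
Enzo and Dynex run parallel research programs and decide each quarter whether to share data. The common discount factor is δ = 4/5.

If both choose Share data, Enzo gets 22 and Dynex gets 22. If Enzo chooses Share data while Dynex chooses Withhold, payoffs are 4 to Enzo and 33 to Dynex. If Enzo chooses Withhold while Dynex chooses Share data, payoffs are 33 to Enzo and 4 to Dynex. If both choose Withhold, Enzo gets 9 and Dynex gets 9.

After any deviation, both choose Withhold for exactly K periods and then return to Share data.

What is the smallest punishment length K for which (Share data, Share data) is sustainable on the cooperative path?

IC: δ(1−δ^K)/(1−δ) ≥ (33−22)/(22−9) = 11/13.
With δ = 4/5: need 1 − δ^K ≥ 11/13·(1−4/5)/(4/5), i.e. δ^K ≤ 0.7885.
Since (4/5)^1 = 0.8000 and (4/5)^2 = 0.6400, the smallest such K is 2.

2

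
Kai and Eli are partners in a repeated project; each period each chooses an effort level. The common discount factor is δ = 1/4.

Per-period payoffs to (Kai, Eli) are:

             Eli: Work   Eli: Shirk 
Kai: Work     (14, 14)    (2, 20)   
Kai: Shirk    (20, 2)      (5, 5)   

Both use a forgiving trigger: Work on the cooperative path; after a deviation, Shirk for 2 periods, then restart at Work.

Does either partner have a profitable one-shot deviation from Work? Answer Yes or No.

IC: δ+…+δ^2 ≥ (20−14)/(14−5) = 2/3.
At δ = 1/4: partial sum = 0.3125 < 0.6667. Cooperation not sustainable.

Yes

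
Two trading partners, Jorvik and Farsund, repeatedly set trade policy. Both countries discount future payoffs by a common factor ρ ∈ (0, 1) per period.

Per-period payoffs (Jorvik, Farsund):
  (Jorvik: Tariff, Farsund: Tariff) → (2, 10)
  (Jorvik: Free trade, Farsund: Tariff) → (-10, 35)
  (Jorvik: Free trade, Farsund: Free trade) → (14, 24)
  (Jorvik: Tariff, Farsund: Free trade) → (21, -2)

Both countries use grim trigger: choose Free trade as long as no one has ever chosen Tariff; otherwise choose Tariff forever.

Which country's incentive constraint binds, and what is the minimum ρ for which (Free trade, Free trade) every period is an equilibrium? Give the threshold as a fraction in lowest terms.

Jorvik: cooperation gives 14 each period; deviation gives 21 once then 2 forever.
  14/(1−ρ) ≥ 21 + 2ρ/(1−ρ) ⇒ ρ ≥ 7/19.
Farsund: cooperation gives 24 each period; deviation gives 35 once then 10 forever.
  ρ ≥ 11/25.
Both must hold, so the binding constraint is Farsund's: ρ ≥ 11/25.

Farsund; ρ ≥ 11/25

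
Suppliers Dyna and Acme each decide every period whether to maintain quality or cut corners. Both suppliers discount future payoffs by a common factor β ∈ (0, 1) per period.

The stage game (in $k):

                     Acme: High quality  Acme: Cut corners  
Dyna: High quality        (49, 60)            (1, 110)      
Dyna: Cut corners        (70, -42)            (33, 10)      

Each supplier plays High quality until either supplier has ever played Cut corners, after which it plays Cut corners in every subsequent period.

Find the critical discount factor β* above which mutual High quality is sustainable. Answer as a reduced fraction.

21/37

Dyna's threshold: (70−49)/(70−33) = 21/37.
Acme's threshold: (110−60)/(110−10) = 1/2.
21/37 > 1/2, so Dyna binds and β* = 21/37.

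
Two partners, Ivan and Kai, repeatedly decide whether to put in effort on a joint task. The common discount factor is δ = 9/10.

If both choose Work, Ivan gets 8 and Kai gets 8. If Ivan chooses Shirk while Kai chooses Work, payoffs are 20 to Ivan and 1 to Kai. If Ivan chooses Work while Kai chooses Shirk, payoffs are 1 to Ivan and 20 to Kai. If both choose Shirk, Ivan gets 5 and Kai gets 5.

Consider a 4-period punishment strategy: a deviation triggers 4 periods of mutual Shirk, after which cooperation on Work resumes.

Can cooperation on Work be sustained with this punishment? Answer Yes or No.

No

A one-shot deviation gives 20 now, then 5 for 4 periods, then back to 8.
Gain from deviating: (20−8) today; loss: (8−5) in each of the next 4 periods.
No-deviation condition: (8−5)(δ+…+δ^4) ≥ 20−8, i.e. δ+…+δ^4 ≥ 4.
At δ = 9/10: δ+…+δ^4 = 3.0951 < 4.0000.
So cooperation is not sustainable.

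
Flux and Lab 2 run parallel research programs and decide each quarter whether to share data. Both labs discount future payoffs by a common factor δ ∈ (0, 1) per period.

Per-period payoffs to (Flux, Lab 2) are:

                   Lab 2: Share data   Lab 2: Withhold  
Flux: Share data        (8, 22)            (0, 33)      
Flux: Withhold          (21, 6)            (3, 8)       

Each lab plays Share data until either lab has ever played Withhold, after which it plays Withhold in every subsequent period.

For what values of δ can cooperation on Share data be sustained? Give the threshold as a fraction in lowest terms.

13/18

Flux: cooperation gives 8 each period; deviation gives 21 once then 3 forever.
  8/(1−δ) ≥ 21 + 3δ/(1−δ) ⇒ δ ≥ 13/18.
Lab 2: cooperation gives 22 each period; deviation gives 33 once then 8 forever.
  δ ≥ 11/25.
Both must hold, so the binding constraint is Flux's: δ ≥ 13/18.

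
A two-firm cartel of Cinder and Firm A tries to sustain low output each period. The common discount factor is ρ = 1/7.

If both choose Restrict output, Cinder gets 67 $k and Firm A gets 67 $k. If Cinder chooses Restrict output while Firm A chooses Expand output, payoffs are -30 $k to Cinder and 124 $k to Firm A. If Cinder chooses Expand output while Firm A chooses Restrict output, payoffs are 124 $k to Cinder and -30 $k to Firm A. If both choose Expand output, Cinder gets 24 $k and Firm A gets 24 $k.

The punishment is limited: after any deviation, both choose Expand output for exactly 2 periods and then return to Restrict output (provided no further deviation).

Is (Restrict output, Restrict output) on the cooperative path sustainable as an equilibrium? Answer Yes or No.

No

IC: ρ+…+ρ^2 ≥ (124−67)/(67−24) = 57/43.
At ρ = 1/7: partial sum = 0.1633 < 1.3256. Cooperation not sustainable.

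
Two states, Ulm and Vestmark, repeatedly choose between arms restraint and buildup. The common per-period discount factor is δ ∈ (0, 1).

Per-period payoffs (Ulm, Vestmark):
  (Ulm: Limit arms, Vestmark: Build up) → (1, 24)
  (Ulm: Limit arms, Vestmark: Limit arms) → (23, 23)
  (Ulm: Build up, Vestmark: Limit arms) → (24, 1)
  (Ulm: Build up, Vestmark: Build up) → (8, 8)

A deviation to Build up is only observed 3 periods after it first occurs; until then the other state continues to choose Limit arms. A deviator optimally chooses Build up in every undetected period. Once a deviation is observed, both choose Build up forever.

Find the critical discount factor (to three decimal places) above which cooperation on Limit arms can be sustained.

The best deviation is to choose Build up for all 3 undetected periods, earning 24 each, then 8 forever once detected.
Deviation value: 24(1−δ^3)/(1−δ) + 8δ^3/(1−δ); cooperation value: 23/(1−δ).
IC: 23 ≥ 24(1−δ^3) + 8δ^3 = 24 − 16δ^3.
So δ^3 ≥ 1/16, giving δ ≥ (1/16)^(1/3) ≈ 0.397.

0.397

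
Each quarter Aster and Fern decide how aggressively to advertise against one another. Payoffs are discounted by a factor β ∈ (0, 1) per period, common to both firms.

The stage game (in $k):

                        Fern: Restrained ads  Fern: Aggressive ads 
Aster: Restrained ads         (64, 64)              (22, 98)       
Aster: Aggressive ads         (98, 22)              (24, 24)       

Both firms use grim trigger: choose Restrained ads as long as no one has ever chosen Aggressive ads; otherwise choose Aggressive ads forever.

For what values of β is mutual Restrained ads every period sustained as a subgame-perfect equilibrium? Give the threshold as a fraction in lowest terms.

17/37

64/(1−β) ≥ 98 + 24β/(1−β)
64 ≥ 98 − 74β
β ≥ 34/74 = 17/37.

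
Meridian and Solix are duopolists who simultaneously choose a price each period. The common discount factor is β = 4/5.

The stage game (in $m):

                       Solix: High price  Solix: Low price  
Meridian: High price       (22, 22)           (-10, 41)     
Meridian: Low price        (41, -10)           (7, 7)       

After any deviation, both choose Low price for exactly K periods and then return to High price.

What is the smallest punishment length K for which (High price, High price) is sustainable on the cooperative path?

IC: β(1−β^K)/(1−β) ≥ (41−22)/(22−7) = 19/15.
With β = 4/5: need 1 − β^K ≥ 19/15·(1−4/5)/(4/5), i.e. β^K ≤ 0.6833.
Since (4/5)^1 = 0.8000 and (4/5)^2 = 0.6400, the smallest such K is 2.

2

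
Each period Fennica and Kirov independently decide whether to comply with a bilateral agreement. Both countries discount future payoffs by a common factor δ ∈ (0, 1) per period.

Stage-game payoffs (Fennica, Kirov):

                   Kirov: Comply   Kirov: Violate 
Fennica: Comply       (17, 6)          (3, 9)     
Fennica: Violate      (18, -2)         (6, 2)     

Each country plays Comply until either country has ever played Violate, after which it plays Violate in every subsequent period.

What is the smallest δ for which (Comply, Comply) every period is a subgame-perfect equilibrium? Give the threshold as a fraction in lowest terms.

3/7

For Fennica: deviation gain 18−17 = 1, per-period punishment loss 17−6 = 11. IC gives δ ≥ 1/12.
For Kirov: gain 3, loss 4 per period, so δ ≥ 3/7.
The tighter constraint is Kirov's, so cooperation needs δ ≥ 3/7.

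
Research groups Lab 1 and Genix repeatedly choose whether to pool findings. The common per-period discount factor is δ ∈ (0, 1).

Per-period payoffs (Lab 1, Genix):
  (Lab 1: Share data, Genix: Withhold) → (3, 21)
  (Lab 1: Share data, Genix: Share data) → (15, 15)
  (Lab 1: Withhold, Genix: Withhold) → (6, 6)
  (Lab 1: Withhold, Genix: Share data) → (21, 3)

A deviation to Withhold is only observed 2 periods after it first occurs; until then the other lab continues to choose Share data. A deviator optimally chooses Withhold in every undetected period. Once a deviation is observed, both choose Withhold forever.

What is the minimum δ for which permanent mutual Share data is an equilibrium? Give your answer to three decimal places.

A deviator earns 21 for 2 periods, then 6 forever; cooperating earns 15 forever. Multiplying the IC by (1−δ):
15 ≥ 21(1−δ^2) + 6δ^2, so 15·δ^2 ≥ 6 and δ^2 ≥ 2/5.
δ ≥ (2/5)^(1/2) ≈ 0.632.

0.632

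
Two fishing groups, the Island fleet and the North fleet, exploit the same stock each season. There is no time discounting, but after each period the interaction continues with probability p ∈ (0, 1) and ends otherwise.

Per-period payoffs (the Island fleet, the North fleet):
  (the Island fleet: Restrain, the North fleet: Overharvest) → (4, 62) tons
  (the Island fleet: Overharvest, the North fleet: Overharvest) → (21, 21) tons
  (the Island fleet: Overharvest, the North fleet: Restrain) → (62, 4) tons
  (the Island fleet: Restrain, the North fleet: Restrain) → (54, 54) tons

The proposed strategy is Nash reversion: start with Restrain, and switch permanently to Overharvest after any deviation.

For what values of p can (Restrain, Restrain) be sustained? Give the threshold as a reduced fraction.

8/41

Expected cooperation value is 54 + p·54 + p²·54 + … = 54/(1−p); deviation gives 62 + p·21/(1−p).
54 ≥ 62(1−p) + 21p ⇒ 41p ≥ 8 ⇒ p ≥ 8/41.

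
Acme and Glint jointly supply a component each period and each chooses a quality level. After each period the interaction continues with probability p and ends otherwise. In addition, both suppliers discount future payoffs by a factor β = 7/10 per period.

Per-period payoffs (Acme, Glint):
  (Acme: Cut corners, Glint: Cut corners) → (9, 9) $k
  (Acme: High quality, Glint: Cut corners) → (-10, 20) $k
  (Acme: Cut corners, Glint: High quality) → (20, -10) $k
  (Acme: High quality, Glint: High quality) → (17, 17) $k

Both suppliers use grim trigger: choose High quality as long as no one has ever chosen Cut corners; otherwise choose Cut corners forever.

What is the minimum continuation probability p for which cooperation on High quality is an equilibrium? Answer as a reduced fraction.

With continuation probability p and discount β, the effective per-period discount factor is βp.
Grim-trigger IC: βp ≥ (20−17)/(20−9) = 3/11.
So p ≥ (3/11)/(7/10) = 30/77.

30/77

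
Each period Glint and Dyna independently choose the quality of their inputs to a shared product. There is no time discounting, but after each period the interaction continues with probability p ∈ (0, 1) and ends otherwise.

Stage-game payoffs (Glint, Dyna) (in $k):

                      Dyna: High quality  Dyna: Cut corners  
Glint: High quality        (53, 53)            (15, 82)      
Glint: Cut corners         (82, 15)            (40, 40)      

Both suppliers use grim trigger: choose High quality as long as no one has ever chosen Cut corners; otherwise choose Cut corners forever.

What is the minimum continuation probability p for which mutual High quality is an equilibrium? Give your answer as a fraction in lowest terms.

29/42

With no time discounting, the continuation probability p plays the role of the discount factor.
Grim-trigger IC: 53/(1−p) ≥ 82 + 40p/(1−p) ⇒ p ≥ (82−53)/(82−40) = 29/42.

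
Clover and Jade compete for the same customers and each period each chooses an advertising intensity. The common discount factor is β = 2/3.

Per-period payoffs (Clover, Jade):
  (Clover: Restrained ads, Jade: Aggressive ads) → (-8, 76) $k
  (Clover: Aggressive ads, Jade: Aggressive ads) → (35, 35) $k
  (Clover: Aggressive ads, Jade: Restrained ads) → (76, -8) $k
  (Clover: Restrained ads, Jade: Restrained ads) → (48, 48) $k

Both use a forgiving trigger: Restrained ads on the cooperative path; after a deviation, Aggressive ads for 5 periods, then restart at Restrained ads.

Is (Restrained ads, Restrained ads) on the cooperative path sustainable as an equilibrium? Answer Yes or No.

No

A one-shot deviation gives 76 now, then 35 for 5 periods, then back to 48.
Gain from deviating: (76−48) today; loss: (48−35) in each of the next 5 periods.
No-deviation condition: (48−35)(β+…+β^5) ≥ 76−48, i.e. β+…+β^5 ≥ 28/13.
At β = 2/3: β+…+β^5 = 1.7366 < 2.1538.
So cooperation is not sustainable.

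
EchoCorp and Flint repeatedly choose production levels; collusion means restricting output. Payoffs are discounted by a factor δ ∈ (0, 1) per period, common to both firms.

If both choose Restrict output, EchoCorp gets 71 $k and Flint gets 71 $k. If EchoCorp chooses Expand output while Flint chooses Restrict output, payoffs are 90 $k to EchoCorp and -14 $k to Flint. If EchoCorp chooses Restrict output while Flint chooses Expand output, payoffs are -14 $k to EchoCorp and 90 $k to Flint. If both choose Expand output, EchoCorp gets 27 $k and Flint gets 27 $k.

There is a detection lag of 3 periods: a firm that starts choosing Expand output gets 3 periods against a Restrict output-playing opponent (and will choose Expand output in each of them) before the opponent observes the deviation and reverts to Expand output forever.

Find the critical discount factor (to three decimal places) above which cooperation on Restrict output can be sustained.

0.671

Deviating for the 3 undetected periods gains 90−71 = 19 per period over cooperation, then loses 71−27 = 44 per period forever once punishment starts.
Gain: 19(1 + δ + … + δ^2); loss: 44·δ^3/(1−δ).
No profitable deviation ⇔ 19(1−δ^3) ≤ 44·δ^3, i.e. δ^3 ≥ 19/(19+44) = 19/63.
Hence δ ≥ (19/63)^(1/3) ≈ 0.671.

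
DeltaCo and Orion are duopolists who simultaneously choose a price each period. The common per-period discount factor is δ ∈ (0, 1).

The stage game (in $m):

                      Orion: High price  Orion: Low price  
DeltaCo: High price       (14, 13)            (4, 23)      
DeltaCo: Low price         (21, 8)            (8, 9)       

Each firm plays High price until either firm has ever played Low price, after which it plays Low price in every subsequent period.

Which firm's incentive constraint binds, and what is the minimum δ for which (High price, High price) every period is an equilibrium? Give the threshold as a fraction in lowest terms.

DeltaCo: cooperation gives 14 each period; deviation gives 21 once then 8 forever.
  14/(1−δ) ≥ 21 + 8δ/(1−δ) ⇒ δ ≥ 7/13.
Orion: cooperation gives 13 each period; deviation gives 23 once then 9 forever.
  δ ≥ 10/14 = 5/7.
Both must hold, so the binding constraint is Orion's: δ ≥ 5/7.

Orion; δ ≥ 5/7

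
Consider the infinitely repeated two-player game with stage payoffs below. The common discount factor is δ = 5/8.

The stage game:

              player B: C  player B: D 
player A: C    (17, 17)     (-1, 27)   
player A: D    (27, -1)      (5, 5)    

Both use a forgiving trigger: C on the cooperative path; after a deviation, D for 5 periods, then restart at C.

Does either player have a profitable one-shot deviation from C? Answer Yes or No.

No

A one-shot deviation gives 27 now, then 5 for 5 periods, then back to 17.
Gain from deviating: (27−17) today; loss: (17−5) in each of the next 5 periods.
No-deviation condition: (17−5)(δ+…+δ^5) ≥ 27−17, i.e. δ+…+δ^5 ≥ 5/6.
At δ = 5/8: δ+…+δ^5 = 1.5077 ≥ 0.8333.
So cooperation is sustainable.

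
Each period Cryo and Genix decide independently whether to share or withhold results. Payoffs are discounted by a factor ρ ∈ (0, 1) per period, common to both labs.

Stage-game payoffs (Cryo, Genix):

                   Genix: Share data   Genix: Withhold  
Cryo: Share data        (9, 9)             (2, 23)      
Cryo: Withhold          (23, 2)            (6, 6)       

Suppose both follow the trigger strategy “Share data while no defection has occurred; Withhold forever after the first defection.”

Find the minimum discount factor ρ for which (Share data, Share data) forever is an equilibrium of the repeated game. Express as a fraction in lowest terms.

One-period gain from deviating is 23 − 9 = 14. The loss is 9 − 6 = 3 in every subsequent period, with present value 3·ρ/(1−ρ).
Deviation is unprofitable when 3·ρ/(1−ρ) ≥ 14, i.e. ρ/(1−ρ) ≥ 14/3.
Equivalently ρ ≥ 14/(14+3) = 14/17.

14/17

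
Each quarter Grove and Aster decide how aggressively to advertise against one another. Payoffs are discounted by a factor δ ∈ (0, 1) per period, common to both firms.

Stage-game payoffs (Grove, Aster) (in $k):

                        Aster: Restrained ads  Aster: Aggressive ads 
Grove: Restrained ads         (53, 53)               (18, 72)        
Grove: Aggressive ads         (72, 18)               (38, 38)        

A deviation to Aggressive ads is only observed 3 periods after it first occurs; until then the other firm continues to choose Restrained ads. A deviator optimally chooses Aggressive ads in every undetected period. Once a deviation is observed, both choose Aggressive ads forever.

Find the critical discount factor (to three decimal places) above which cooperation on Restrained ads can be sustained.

A deviator earns 72 for 3 periods, then 38 forever; cooperating earns 53 forever. Multiplying the IC by (1−δ):
53 ≥ 72(1−δ^3) + 38δ^3, so 34·δ^3 ≥ 19 and δ^3 ≥ 19/34.
δ ≥ (19/34)^(1/3) ≈ 0.824.

0.824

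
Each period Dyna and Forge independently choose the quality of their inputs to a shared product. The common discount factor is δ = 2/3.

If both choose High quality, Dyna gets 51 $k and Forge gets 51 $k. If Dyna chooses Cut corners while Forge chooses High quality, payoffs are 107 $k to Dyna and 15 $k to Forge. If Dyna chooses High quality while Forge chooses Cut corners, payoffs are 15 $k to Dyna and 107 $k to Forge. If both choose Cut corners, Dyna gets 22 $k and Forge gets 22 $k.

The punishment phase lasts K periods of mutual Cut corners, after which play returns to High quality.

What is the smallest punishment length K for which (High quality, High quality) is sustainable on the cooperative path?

9

IC: δ(1−δ^K)/(1−δ) ≥ (107−51)/(51−22) = 56/29.
With δ = 2/3: need 1 − δ^K ≥ 56/29·(1−2/3)/(2/3), i.e. δ^K ≤ 0.0345.
Since (2/3)^8 = 0.0390 and (2/3)^9 = 0.0260, the smallest such K is 9.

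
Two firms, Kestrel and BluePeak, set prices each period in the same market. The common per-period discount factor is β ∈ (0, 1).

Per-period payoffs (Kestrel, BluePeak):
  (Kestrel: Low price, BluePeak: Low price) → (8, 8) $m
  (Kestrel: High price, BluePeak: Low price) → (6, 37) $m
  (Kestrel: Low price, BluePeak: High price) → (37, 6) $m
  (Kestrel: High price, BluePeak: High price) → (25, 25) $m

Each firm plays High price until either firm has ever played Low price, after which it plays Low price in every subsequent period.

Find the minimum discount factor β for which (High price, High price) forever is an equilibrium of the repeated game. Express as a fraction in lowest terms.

Under grim trigger the critical discount factor is (T−C)/(T−P) with T = 37, C = 25, P = 8.
β* = (37−25)/(37−8) = 12/29.

12/29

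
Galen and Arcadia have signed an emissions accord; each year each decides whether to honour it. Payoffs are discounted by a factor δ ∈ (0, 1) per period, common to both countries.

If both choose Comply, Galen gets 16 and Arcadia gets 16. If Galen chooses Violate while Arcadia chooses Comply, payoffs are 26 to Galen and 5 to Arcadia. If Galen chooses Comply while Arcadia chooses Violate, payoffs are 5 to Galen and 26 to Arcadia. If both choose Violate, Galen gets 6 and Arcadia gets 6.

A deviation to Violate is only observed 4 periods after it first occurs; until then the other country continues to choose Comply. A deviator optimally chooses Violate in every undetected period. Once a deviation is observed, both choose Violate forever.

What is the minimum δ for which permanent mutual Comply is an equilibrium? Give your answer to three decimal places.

0.841

The best deviation is to choose Violate for all 4 undetected periods, earning 26 each, then 6 forever once detected.
Deviation value: 26(1−δ^4)/(1−δ) + 6δ^4/(1−δ); cooperation value: 16/(1−δ).
IC: 16 ≥ 26(1−δ^4) + 6δ^4 = 26 − 20δ^4.
So δ^4 ≥ 10/20 = 1/2, giving δ ≥ (1/2)^(1/4) ≈ 0.841.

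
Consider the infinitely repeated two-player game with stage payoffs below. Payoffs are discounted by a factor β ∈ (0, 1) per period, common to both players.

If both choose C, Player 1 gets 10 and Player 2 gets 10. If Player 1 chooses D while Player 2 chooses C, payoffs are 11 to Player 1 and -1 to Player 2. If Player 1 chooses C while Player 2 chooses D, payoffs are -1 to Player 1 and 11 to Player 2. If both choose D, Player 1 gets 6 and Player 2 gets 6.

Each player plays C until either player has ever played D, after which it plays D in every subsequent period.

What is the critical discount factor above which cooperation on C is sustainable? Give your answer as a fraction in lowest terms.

1/5

One-period gain from deviating is 11 − 10 = 1. The loss is 10 − 6 = 4 in every subsequent period, with present value 4·β/(1−β).
Deviation is unprofitable when 4·β/(1−β) ≥ 1, i.e. β/(1−β) ≥ 1/4.
Equivalently β ≥ 1/(1+4) = 1/5.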